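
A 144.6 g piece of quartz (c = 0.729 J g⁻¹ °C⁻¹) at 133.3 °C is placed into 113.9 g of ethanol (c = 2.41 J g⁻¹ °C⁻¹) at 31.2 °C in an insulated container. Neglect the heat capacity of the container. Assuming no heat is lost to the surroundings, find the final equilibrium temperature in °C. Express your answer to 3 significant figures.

T_f = 59.5 °C

Heat lost by quartz = heat gained by ethanol.
(144.6)(0.729)(133.3 − T) = (113.9)(2.41)(T − 31.2)
105.4134 (133.3 − T) = 274.499 (T − 31.2)
14052 − 105.4134 T = 274.499 T − 8564.4
22616.4 = 379.9124 T
T = 59.53 °C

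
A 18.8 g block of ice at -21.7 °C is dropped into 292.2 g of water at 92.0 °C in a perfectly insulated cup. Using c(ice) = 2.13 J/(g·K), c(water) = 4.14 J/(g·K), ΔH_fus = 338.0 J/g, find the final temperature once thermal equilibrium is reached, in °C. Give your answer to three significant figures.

T_f = 80.8 °C

Heat to bring ice to 0 °C and melt it: q₁ = 18.8×2.13×21.7 + 18.8×338.0 = 7223.4 J
Heat the water can supply cooling to 0 °C: 292.2×4.14×92.0 = 111293 J > q₁, so all ice melts.
Energy balance: 292.2×4.14×(92.0 − T) = 7223.4 + 18.8×4.14×(T − 0)
1209.708(92.0 − T) = 7223.4 + 77.832 T
111293 − 7223.4 = 1287.540 T
T = 104069.6 / 1287.540 = 80.83 °C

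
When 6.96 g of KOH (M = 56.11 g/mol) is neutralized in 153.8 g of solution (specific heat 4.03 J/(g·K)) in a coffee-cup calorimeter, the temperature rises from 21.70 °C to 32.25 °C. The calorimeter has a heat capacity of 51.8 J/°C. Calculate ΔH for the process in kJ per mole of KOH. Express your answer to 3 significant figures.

|ΔT| = |32.25 − 21.70| = 10.55 °C
|q_surr| = (153.8 × 4.03 + 51.8) × 10.55 = 671.614 × 10.55 = 7086 J
n(KOH) = 6.96 / 56.11 = 0.1240 mol
Temperature rose, so q_rxn = −|q_surr| = -7.086 kJ
ΔH = q_rxn / n = -57.145 kJ/mol

ΔH = -57.1 kJ/mol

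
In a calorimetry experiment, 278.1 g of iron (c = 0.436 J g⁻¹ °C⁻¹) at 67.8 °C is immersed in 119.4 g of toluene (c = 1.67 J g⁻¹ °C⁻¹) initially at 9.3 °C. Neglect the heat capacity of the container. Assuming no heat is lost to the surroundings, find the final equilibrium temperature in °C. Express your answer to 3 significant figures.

T_f = 31.4 °C

Heat lost by iron = heat gained by toluene.
(278.1)(0.436)(67.8 − T) = (119.4)(1.67)(T − 9.3)
121.2516 (67.8 − T) = 199.398 (T − 9.3)
8220.9 − 121.2516 T = 199.398 T − 1854.4
10075.3 = 320.6496 T
T = 31.42 °C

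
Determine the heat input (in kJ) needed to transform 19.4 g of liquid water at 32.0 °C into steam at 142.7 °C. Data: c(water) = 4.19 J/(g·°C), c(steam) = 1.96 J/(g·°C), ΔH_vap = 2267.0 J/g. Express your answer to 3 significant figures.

q = 51.1 kJ

q1 (heat water 32.0→100.0 °C): 19.4 × 4.19 × 68.0 = 5527 J
q2 (vaporize at 100 °C): 19.4 × 2267.0 = 43980 J
q3 (heat steam 100.0→142.7 °C): 19.4 × 1.96 × 42.7 = 1624 J
Total: 5527 + 43980 + 1624 = 51131 J = 51.1 kJ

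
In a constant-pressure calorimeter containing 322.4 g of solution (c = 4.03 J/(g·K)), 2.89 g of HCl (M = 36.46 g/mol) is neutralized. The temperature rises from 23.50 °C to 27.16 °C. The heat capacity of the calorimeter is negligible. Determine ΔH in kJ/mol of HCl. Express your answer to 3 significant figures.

ΔH = -60.0 kJ/mol

|ΔT| = |27.16 − 23.50| = 3.66 °C
|q_surr| = (322.4 × 4.03) × 3.66 = 1299.272 × 3.66 = 4755 J
n(HCl) = 2.89 / 36.46 = 0.07926 mol
Temperature rose, so q_rxn = −|q_surr| = -4.755 kJ
ΔH = q_rxn / n = -59.99 kJ/mol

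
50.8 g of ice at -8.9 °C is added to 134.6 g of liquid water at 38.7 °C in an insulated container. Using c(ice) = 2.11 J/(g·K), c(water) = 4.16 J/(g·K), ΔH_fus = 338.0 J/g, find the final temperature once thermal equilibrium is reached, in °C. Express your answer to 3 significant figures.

Heat to bring ice to 0 °C and melt it: q₁ = 50.8×2.11×8.9 + 50.8×338.0 = 18124 J
Heat the water can supply cooling to 0 °C: 134.6×4.16×38.7 = 21669.5 J > q₁, so all ice melts.
Energy balance: 134.6×4.16×(38.7 − T) = 18124 + 50.8×4.16×(T − 0)
559.936(38.7 − T) = 18124 + 211.328 T
21669.5 − 18124 = 771.264 T
T = 3545.5 / 771.264 = 4.597 °C

T_f = 4.60 °C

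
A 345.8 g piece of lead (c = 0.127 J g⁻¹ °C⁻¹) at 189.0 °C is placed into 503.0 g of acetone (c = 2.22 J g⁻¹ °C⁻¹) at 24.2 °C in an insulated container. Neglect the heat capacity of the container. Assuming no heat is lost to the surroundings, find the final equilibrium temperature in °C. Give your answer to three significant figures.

T_f = 30.4 °C

Heat lost by lead = heat gained by acetone.
(345.8)(0.127)(189.0 − T) = (503.0)(2.22)(T − 24.2)
43.9166 (189.0 − T) = 1116.66 (T − 24.2)
8300.2 − 43.9166 T = 1116.66 T − 27023
35323.2 = 1160.5766 T
T = 30.44 °C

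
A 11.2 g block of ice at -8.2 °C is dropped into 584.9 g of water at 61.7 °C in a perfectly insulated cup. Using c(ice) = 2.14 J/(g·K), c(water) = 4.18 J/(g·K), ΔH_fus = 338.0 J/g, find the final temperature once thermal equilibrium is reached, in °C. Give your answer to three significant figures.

Heat to bring ice to 0 °C and melt it: q₁ = 11.2×2.14×8.2 + 11.2×338.0 = 3982.1 J
Heat the water can supply cooling to 0 °C: 584.9×4.18×61.7 = 150849 J > q₁, so all ice melts.
Energy balance: 584.9×4.18×(61.7 − T) = 3982.1 + 11.2×4.18×(T − 0)
2444.882(61.7 − T) = 3982.1 + 46.816 T
150849 − 3982.1 = 2491.698 T
T = 146866.9 / 2491.698 = 58.94 °C

T_f = 58.9 °C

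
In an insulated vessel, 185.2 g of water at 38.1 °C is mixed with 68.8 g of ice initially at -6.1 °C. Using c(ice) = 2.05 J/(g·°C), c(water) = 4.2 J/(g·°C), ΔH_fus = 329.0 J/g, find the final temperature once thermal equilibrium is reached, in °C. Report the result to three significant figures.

Heat to bring ice to 0 °C and melt it: q₁ = 68.8×2.05×6.1 + 68.8×329.0 = 23496 J
Heat the water can supply cooling to 0 °C: 185.2×4.2×38.1 = 29635.7 J > q₁, so all ice melts.
Energy balance: 185.2×4.2×(38.1 − T) = 23496 + 68.8×4.2×(T − 0)
777.84(38.1 − T) = 23496 + 288.96 T
29635.7 − 23496 = 1066.80 T
T = 6139.7 / 1066.80 = 5.755 °C

T_f = 5.76 °C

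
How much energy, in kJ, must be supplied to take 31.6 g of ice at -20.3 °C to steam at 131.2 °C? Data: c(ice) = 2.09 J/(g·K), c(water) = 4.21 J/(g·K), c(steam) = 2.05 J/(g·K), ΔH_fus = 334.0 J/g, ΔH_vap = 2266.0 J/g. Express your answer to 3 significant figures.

q = 98.8 kJ

q1 (heat ice -20.3→0.0 °C): 31.6 × 2.09 × 20.3 = 1341 J
q2 (melt at 0 °C): 31.6 × 334.0 = 10554 J
q3 (heat water 0.0→100.0 °C): 31.6 × 4.21 × 100.0 = 13304 J
q4 (vaporize at 100 °C): 31.6 × 2266.0 = 71606 J
q5 (heat steam 100.0→131.2 °C): 31.6 × 2.05 × 31.2 = 2021 J
Total: 1341 + 10554 + 13304 + 71606 + 2021 = 98826 J = 98.8 kJ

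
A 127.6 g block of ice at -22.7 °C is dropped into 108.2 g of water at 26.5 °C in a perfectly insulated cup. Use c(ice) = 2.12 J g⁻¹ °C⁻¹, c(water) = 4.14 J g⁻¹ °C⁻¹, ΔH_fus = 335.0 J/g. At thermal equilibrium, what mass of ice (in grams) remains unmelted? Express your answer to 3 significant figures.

m_ice remaining = 110 g

Heat to warm all ice to 0 °C: 127.6×2.12×22.7 = 6140.6 J
Heat released by water cooling to 0 °C: 108.2×4.14×26.5 = 11871 J
11871 J < 6140.6 + 127.6×335.0 = 48886.6 J, so not all ice melts; final T = 0 °C.
Heat left for melting: 11871 − 6140.6 = 5730.4 J
Mass melted = 5730.4 / 335.0 = 17.11 g
Ice remaining = 127.6 − 17.11 = 110.49 g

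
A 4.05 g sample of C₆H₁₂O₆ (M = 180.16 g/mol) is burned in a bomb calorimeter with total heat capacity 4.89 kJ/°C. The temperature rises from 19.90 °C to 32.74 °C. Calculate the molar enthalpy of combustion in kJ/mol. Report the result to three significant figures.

ΔT = 32.74 − 19.90 = 12.84 °C
q_cal = C_cal × ΔT = 4.89 × 12.84 = 62.7876 kJ
n = 4.05 / 180.16 = 0.02248 mol
q_rxn = −q_cal = -62.7876 kJ
ΔH = -62.7876 / 0.02248 = -2793 kJ/mol

ΔH = -2790 kJ/mol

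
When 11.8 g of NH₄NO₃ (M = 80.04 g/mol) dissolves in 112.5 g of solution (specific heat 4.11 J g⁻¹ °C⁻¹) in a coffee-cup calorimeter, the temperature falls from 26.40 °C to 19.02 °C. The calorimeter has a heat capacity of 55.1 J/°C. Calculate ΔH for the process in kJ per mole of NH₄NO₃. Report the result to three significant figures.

|ΔT| = |19.02 − 26.40| = 7.38 °C
|q_surr| = (112.5 × 4.11 + 55.1) × 7.38 = 517.475 × 7.38 = 3819 J
n(NH₄NO₃) = 11.8 / 80.04 = 0.1474 mol
Temperature fell, so q_rxn = +|q_surr| = 3.819 kJ
ΔH = q_rxn / n = 25.91 kJ/mol

ΔH = 25.9 kJ/mol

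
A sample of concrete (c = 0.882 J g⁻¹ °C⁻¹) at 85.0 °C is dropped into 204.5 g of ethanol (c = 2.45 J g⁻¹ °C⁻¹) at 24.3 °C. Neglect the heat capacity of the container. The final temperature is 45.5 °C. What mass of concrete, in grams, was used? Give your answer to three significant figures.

q_gained = (204.5 × 2.45) × (45.5 − 24.3) = 10620 J
q_lost = m × 0.882 × (85.0 − 45.5) = 34.839 m
m = 10620 / 34.839 = 305 g

m = 305 g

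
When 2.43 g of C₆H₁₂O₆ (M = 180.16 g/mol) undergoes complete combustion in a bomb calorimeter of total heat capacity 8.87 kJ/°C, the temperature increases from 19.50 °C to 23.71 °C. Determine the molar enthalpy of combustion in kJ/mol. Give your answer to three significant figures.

ΔH = -2770 kJ/mol

ΔT = 23.71 − 19.50 = 4.21 °C
q_cal = C_cal × ΔT = 8.87 × 4.21 = 37.3427 kJ
n = 2.43 / 180.16 = 0.01349 mol
q_rxn = −q_cal = -37.3427 kJ
ΔH = -37.3427 / 0.01349 = -2768 kJ/mol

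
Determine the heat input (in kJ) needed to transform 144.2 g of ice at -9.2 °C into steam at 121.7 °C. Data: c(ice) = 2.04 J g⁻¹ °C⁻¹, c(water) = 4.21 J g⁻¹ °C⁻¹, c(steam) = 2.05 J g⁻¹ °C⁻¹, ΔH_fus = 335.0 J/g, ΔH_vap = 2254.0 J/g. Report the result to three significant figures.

q1 (heat ice -9.2→0.0 °C): 144.2 × 2.04 × 9.2 = 2706 J
q2 (melt at 0 °C): 144.2 × 335.0 = 48307 J
q3 (heat water 0.0→100.0 °C): 144.2 × 4.21 × 100.0 = 60708 J
q4 (vaporize at 100 °C): 144.2 × 2254.0 = 325027 J
q5 (heat steam 100.0→121.7 °C): 144.2 × 2.05 × 21.7 = 6415 J
Total: 2706 + 48307 + 60708 + 325027 + 6415 = 443163 J = 443 kJ

q = 443 kJ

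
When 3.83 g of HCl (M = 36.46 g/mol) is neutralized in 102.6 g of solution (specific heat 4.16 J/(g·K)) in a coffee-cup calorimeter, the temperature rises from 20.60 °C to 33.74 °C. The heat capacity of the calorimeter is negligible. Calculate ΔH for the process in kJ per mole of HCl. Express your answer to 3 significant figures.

ΔH = -53.4 kJ/mol

|ΔT| = |33.74 − 20.60| = 13.14 °C
|q_surr| = (102.6 × 4.16) × 13.14 = 426.816 × 13.14 = 5608 J
n(HCl) = 3.83 / 36.46 = 0.1050 mol
Temperature rose, so q_rxn = −|q_surr| = -5.608 kJ
ΔH = q_rxn / n = -53.41 kJ/mol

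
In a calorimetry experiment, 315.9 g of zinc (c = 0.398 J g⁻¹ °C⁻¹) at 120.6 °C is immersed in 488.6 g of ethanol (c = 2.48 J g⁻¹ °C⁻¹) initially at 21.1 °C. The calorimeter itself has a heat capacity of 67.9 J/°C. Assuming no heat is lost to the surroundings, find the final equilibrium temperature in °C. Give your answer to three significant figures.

Heat lost by zinc = heat gained by ethanol + calorimeter.
(315.9)(0.398)(120.6 − T) = [(488.6)(2.48) + 67.9](T − 21.1)
125.7282 (120.6 − T) = 1279.628 (T − 21.1)
15163 − 125.7282 T = 1279.628 T − 27000
42163 = 1405.3562 T
T = 30.00 °C

T_f = 30.0 °C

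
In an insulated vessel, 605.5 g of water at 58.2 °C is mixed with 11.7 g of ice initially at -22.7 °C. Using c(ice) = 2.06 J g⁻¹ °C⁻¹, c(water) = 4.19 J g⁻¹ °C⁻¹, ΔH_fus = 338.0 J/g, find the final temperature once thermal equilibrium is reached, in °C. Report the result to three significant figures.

T_f = 55.4 °C

Heat to bring ice to 0 °C and melt it: q₁ = 11.7×2.06×22.7 + 11.7×338.0 = 4501.7 J
Heat the water can supply cooling to 0 °C: 605.5×4.19×58.2 = 147656 J > q₁, so all ice melts.
Energy balance: 605.5×4.19×(58.2 − T) = 4501.7 + 11.7×4.19×(T − 0)
2537.045(58.2 − T) = 4501.7 + 49.023 T
147656 − 4501.7 = 2586.068 T
T = 143154.3 / 2586.068 = 55.36 °C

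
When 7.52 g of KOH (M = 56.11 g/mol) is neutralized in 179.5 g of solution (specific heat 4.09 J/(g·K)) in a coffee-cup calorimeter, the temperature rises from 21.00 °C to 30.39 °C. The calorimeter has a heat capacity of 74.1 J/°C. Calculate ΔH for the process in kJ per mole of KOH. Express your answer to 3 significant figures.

|ΔT| = |30.39 − 21.00| = 9.39 °C
|q_surr| = (179.5 × 4.09 + 74.1) × 9.39 = 808.255 × 9.39 = 7590 J
n(KOH) = 7.52 / 56.11 = 0.1340 mol
Temperature rose, so q_rxn = −|q_surr| = -7.590 kJ
ΔH = q_rxn / n = -56.64 kJ/mol

ΔH = -56.6 kJ/mol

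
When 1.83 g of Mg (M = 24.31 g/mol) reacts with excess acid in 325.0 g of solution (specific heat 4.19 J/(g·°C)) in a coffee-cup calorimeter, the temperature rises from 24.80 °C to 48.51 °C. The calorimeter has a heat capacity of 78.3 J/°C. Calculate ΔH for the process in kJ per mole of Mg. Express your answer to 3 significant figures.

|ΔT| = |48.51 − 24.80| = 23.71 °C
|q_surr| = (325.0 × 4.19 + 78.3) × 23.71 = 1440.05 × 23.71 = 34140 J
n(Mg) = 1.83 / 24.31 = 0.07528 mol
Temperature rose, so q_rxn = −|q_surr| = -34.14 kJ
ΔH = q_rxn / n = -453.5 kJ/mol

ΔH = -454 kJ/mol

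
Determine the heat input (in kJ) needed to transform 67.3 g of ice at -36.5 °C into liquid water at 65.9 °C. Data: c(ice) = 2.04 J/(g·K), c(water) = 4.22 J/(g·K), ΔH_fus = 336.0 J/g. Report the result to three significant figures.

q = 46.3 kJ

q1 (heat ice -36.5→0.0 °C): 67.3 × 2.04 × 36.5 = 5011 J
q2 (melt at 0 °C): 67.3 × 336.0 = 22613 J
q3 (heat water 0.0→65.9 °C): 67.3 × 4.22 × 65.9 = 18716 J
Total: 5011 + 22613 + 18716 = 46340 J = 46.3 kJ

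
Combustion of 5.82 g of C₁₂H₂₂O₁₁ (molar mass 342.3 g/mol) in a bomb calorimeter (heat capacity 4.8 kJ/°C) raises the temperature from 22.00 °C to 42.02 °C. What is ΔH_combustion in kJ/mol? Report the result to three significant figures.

ΔH = -5650 kJ/mol

ΔT = 42.02 − 22.00 = 20.02 °C
q_cal = C_cal × ΔT = 4.8 × 20.02 = 96.096 kJ
n = 5.82 / 342.3 = 0.01700 mol
q_rxn = −q_cal = -96.096 kJ
ΔH = -96.096 / 0.01700 = -5653 kJ/mol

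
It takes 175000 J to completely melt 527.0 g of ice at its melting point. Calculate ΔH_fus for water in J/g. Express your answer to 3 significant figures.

ΔH_fus = q / m = 175000 / 527.0 = 332 J/g

ΔH_fus = 332 J/g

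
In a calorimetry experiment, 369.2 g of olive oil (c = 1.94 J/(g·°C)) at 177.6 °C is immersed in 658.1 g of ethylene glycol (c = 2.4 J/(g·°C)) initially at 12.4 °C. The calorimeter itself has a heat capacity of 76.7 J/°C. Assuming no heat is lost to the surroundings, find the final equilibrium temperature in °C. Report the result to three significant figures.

T_f = 62.3 °C

Heat lost by olive oil = heat gained by ethylene glycol + calorimeter.
(369.2)(1.94)(177.6 − T) = [(658.1)(2.4) + 76.7](T − 12.4)
716.248 (177.6 − T) = 1656.14 (T − 12.4)
127210 − 716.248 T = 1656.14 T − 20536
147746 = 2372.388 T
T = 62.28 °C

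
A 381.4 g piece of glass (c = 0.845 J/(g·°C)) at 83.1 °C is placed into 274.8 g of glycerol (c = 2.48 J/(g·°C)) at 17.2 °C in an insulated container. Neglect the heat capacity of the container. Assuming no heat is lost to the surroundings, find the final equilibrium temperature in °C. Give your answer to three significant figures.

Heat lost by glass = heat gained by glycerol.
(381.4)(0.845)(83.1 − T) = (274.8)(2.48)(T − 17.2)
322.283 (83.1 − T) = 681.504 (T − 17.2)
26782 − 322.283 T = 681.504 T − 11722
38504 = 1003.787 T
T = 38.36 °C

T_f = 38.4 °C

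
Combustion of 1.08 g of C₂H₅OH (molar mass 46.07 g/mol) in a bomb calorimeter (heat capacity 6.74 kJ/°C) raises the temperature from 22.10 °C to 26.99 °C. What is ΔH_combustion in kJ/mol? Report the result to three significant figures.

ΔH = -1410 kJ/mol

ΔT = 26.99 − 22.10 = 4.89 °C
q_cal = C_cal × ΔT = 6.74 × 4.89 = 32.9586 kJ
n = 1.08 / 46.07 = 0.02344 mol
q_rxn = −q_cal = -32.9586 kJ
ΔH = -32.9586 / 0.02344 = -1406 kJ/mol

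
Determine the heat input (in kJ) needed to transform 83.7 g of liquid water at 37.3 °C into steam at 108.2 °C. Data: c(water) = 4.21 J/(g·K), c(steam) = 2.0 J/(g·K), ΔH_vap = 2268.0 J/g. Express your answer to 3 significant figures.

q = 213 kJ

q1 (heat water 37.3→100.0 °C): 83.7 × 4.21 × 62.7 = 22094 J
q2 (vaporize at 100 °C): 83.7 × 2268.0 = 189832 J
q3 (heat steam 100.0→108.2 °C): 83.7 × 2.0 × 8.2 = 1373 J
Total: 22094 + 189832 + 1373 = 213299 J = 213 kJ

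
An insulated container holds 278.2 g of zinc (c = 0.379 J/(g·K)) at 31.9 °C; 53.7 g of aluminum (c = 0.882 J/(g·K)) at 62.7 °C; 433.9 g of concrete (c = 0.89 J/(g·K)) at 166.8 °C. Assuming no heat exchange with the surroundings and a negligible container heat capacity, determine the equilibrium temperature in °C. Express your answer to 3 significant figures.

T_f = 131 °C

Σ mᵢcᵢ(T − Tᵢ) = 0  ⇒  T = Σ mᵢcᵢTᵢ / Σ mᵢcᵢ
Σ mᵢcᵢ = 278.2×0.379 + 53.7×0.882 + 433.9×0.89 = 538.9722
Σ mᵢcᵢTᵢ = 105.4378×31.9 + 47.3634×62.7 + 386.171×166.8 = 70746
T = 70746 / 538.9722 = 131.3 °C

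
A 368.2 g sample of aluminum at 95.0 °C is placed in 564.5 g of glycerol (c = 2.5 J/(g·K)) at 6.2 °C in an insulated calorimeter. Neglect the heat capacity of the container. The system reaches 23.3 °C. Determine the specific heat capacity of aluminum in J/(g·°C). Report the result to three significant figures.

c = 0.914 J/(g·°C)

q_gained = (564.5 × 2.5) × (23.3 − 6.2) = 24130 J
q_lost = 368.2 × c × (95.0 − 23.3) = 26399.94 c
Set equal: c = 24130 / 26399.94 = 0.914 J/(g·°C)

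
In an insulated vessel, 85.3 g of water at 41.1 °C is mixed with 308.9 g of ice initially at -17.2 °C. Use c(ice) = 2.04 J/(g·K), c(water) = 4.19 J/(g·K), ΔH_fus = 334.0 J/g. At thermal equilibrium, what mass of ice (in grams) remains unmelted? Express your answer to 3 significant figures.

Heat to warm all ice to 0 °C: 308.9×2.04×17.2 = 10839 J
Heat released by water cooling to 0 °C: 85.3×4.19×41.1 = 14689 J
14689 J < 10839 + 308.9×334.0 = 114011.6 J, so not all ice melts; final T = 0 °C.
Heat left for melting: 14689 − 10839 = 3850 J
Mass melted = 3850 / 334.0 = 11.53 g
Ice remaining = 308.9 − 11.53 = 297.37 g

m_ice remaining = 297 g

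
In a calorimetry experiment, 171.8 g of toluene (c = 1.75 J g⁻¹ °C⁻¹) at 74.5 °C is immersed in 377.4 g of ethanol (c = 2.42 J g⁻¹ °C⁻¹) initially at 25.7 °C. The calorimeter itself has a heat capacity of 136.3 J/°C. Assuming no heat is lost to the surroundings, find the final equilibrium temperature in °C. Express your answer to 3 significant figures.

Heat lost by toluene = heat gained by ethanol + calorimeter.
(171.8)(1.75)(74.5 − T) = [(377.4)(2.42) + 136.3](T − 25.7)
300.65 (74.5 − T) = 1049.608 (T − 25.7)
22398 − 300.65 T = 1049.608 T − 26975
49373 = 1350.258 T
T = 36.57 °C

T_f = 36.6 °C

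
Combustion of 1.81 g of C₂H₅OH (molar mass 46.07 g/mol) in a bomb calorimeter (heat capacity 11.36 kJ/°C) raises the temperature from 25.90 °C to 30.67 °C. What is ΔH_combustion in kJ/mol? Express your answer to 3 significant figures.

ΔH = -1380 kJ/mol

ΔT = 30.67 − 25.90 = 4.77 °C
q_cal = C_cal × ΔT = 11.36 × 4.77 = 54.1872 kJ
n = 1.81 / 46.07 = 0.03929 mol
q_rxn = −q_cal = -54.1872 kJ
ΔH = -54.1872 / 0.03929 = -1379 kJ/mol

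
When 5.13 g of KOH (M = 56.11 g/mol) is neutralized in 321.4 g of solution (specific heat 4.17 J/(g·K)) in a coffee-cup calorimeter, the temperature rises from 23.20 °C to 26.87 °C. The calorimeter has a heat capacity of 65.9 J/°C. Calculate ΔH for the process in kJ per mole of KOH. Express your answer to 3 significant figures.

|ΔT| = |26.87 − 23.20| = 3.67 °C
|q_surr| = (321.4 × 4.17 + 65.9) × 3.67 = 1406.138 × 3.67 = 5161 J
n(KOH) = 5.13 / 56.11 = 0.09143 mol
Temperature rose, so q_rxn = −|q_surr| = -5.161 kJ
ΔH = q_rxn / n = -56.448 kJ/mol

ΔH = -56.4 kJ/mol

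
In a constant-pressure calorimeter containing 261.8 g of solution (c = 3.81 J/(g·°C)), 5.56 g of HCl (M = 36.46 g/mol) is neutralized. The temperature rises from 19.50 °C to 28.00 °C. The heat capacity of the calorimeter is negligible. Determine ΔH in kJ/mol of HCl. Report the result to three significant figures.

|ΔT| = |28.00 − 19.50| = 8.50 °C
|q_surr| = (261.8 × 3.81) × 8.50 = 997.458 × 8.50 = 8478 J
n(HCl) = 5.56 / 36.46 = 0.1525 mol
Temperature rose, so q_rxn = −|q_surr| = -8.478 kJ
ΔH = q_rxn / n = -55.59 kJ/mol

ΔH = -55.6 kJ/mol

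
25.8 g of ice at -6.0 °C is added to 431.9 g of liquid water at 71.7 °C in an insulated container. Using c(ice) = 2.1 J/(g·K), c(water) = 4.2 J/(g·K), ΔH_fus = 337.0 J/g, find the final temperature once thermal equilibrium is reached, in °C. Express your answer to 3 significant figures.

Heat to bring ice to 0 °C and melt it: q₁ = 25.8×2.1×6.0 + 25.8×337.0 = 9019.7 J
Heat the water can supply cooling to 0 °C: 431.9×4.2×71.7 = 130062 J > q₁, so all ice melts.
Energy balance: 431.9×4.2×(71.7 − T) = 9019.7 + 25.8×4.2×(T − 0)
1813.98(71.7 − T) = 9019.7 + 108.36 T
130062 − 9019.7 = 1922.34 T
T = 121042.3 / 1922.34 = 62.97 °C

T_f = 63.0 °C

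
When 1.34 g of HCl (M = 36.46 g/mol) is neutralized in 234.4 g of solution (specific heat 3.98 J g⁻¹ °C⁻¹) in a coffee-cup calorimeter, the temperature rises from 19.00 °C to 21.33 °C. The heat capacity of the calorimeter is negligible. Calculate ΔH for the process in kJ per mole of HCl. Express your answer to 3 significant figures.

|ΔT| = |21.33 − 19.00| = 2.33 °C
|q_surr| = (234.4 × 3.98) × 2.33 = 932.912 × 2.33 = 2173.7 J
n(HCl) = 1.34 / 36.46 = 0.036753 mol
Temperature rose, so q_rxn = −|q_surr| = -2.1737 kJ
ΔH = q_rxn / n = -59.14 kJ/mol

ΔH = -59.1 kJ/mol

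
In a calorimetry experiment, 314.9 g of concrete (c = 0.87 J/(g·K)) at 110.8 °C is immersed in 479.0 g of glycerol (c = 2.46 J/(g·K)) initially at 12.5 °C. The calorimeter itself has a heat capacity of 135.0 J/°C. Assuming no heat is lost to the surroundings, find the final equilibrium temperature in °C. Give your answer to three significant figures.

T_f = 29.5 °C

Heat lost by concrete = heat gained by glycerol + calorimeter.
(314.9)(0.87)(110.8 − T) = [(479.0)(2.46) + 135.0](T − 12.5)
273.963 (110.8 − T) = 1313.34 (T − 12.5)
30355 − 273.963 T = 1313.34 T − 16417
46772 = 1587.303 T
T = 29.47 °C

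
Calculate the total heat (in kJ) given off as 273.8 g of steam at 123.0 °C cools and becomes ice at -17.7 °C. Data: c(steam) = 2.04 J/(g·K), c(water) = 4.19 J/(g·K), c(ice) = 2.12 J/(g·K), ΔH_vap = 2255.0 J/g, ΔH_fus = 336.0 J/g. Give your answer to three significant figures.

q = 847 kJ

q1 (cool steam 123.0→100 °C): 273.8 × 2.04 × 23.0 = 12847 J
q2 (condense at 100 °C): 273.8 × 2255.0 = 617419 J
q3 (cool water 100→0 °C): 273.8 × 4.19 × 100.0 = 114722 J
q4 (freeze at 0 °C): 273.8 × 336.0 = 91997 J
q5 (cool ice 0→-17.7 °C): 273.8 × 2.12 × 17.7 = 10274 J
Total: 12847 + 617419 + 114722 + 91997 + 10274 = 847259 J = 847 kJ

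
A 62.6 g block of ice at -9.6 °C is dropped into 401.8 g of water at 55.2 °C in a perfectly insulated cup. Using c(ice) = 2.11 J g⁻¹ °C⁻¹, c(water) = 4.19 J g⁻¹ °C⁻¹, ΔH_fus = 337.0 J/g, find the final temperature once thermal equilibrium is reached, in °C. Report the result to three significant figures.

Heat to bring ice to 0 °C and melt it: q₁ = 62.6×2.11×9.6 + 62.6×337.0 = 22364 J
Heat the water can supply cooling to 0 °C: 401.8×4.19×55.2 = 92931.5 J > q₁, so all ice melts.
Energy balance: 401.8×4.19×(55.2 − T) = 22364 + 62.6×4.19×(T − 0)
1683.542(55.2 − T) = 22364 + 262.294 T
92931.5 − 22364 = 1945.836 T
T = 70567.5 / 1945.836 = 36.27 °C

T_f = 36.3 °C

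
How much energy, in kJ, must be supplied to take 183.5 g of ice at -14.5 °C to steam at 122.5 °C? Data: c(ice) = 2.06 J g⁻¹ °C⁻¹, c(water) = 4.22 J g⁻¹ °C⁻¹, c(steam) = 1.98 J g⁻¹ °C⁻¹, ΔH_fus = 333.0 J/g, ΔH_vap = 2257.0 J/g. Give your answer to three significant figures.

q = 566 kJ

q1 (heat ice -14.5→0.0 °C): 183.5 × 2.06 × 14.5 = 5481 J
q2 (melt at 0 °C): 183.5 × 333.0 = 61106 J
q3 (heat water 0.0→100.0 °C): 183.5 × 4.22 × 100.0 = 77437 J
q4 (vaporize at 100 °C): 183.5 × 2257.0 = 414160 J
q5 (heat steam 100.0→122.5 °C): 183.5 × 1.98 × 22.5 = 8175 J
Total: 5481 + 61106 + 77437 + 414160 + 8175 = 566359 J = 566 kJ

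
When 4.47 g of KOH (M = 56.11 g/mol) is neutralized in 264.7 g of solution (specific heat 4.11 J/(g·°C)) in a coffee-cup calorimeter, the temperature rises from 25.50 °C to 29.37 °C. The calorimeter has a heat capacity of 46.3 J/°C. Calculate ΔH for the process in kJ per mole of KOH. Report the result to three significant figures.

|ΔT| = |29.37 − 25.50| = 3.87 °C
|q_surr| = (264.7 × 4.11 + 46.3) × 3.87 = 1134.217 × 3.87 = 4389 J
n(KOH) = 4.47 / 56.11 = 0.07966 mol
Temperature rose, so q_rxn = −|q_surr| = -4.389 kJ
ΔH = q_rxn / n = -55.10 kJ/mol

ΔH = -55.1 kJ/mol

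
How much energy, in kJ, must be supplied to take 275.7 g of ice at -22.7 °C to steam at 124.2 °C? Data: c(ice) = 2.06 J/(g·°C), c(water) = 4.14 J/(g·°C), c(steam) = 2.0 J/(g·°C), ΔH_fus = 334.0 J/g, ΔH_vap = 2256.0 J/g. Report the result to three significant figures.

q1 (heat ice -22.7→0.0 °C): 275.7 × 2.06 × 22.7 = 12892 J
q2 (melt at 0 °C): 275.7 × 334.0 = 92084 J
q3 (heat water 0.0→100.0 °C): 275.7 × 4.14 × 100.0 = 114140 J
q4 (vaporize at 100 °C): 275.7 × 2256.0 = 621979 J
q5 (heat steam 100.0→124.2 °C): 275.7 × 2.0 × 24.2 = 13344 J
Total: 12892 + 92084 + 114140 + 621979 + 13344 = 854439 J = 854 kJ

q = 854 kJ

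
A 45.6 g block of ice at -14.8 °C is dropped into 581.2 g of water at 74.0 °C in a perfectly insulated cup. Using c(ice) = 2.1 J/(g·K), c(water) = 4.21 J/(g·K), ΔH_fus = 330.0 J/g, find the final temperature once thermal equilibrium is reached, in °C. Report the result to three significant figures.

T_f = 62.4 °C

Heat to bring ice to 0 °C and melt it: q₁ = 45.6×2.1×14.8 + 45.6×330.0 = 16465 J
Heat the water can supply cooling to 0 °C: 581.2×4.21×74.0 = 181067 J > q₁, so all ice melts.
Energy balance: 581.2×4.21×(74.0 − T) = 16465 + 45.6×4.21×(T − 0)
2446.852(74.0 − T) = 16465 + 191.976 T
181067 − 16465 = 2638.828 T
T = 164602 / 2638.828 = 62.38 °C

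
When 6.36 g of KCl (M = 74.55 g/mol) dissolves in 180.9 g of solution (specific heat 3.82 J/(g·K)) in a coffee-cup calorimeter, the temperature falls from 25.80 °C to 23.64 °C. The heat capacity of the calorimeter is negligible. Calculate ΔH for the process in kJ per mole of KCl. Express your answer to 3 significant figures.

ΔH = 17.5 kJ/mol

|ΔT| = |23.64 − 25.80| = 2.16 °C
|q_surr| = (180.9 × 3.82) × 2.16 = 691.038 × 2.16 = 1493 J
n(KCl) = 6.36 / 74.55 = 0.08531 mol
Temperature fell, so q_rxn = +|q_surr| = 1.493 kJ
ΔH = q_rxn / n = 17.50 kJ/mol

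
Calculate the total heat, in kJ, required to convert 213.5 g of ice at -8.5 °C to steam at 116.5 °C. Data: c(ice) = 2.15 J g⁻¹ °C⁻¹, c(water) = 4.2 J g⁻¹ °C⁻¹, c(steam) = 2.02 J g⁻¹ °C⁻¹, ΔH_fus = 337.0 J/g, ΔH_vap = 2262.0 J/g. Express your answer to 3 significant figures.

q = 656 kJ

q1 (heat ice -8.5→0.0 °C): 213.5 × 2.15 × 8.5 = 3902 J
q2 (melt at 0 °C): 213.5 × 337.0 = 71950 J
q3 (heat water 0.0→100.0 °C): 213.5 × 4.2 × 100.0 = 89670 J
q4 (vaporize at 100 °C): 213.5 × 2262.0 = 482937 J
q5 (heat steam 100.0→116.5 °C): 213.5 × 2.02 × 16.5 = 7116 J
Total: 3902 + 71950 + 89670 + 482937 + 7116 = 655575 J = 656 kJ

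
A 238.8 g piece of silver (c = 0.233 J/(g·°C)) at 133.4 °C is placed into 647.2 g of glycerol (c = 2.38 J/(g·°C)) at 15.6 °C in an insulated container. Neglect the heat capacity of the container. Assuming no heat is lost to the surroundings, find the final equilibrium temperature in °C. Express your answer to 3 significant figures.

Heat lost by silver = heat gained by glycerol.
(238.8)(0.233)(133.4 − T) = (647.2)(2.38)(T − 15.6)
55.6404 (133.4 − T) = 1540.336 (T − 15.6)
7422.4 − 55.6404 T = 1540.336 T − 24029
31451.4 = 1595.9764 T
T = 19.71 °C

T_f = 19.7 °C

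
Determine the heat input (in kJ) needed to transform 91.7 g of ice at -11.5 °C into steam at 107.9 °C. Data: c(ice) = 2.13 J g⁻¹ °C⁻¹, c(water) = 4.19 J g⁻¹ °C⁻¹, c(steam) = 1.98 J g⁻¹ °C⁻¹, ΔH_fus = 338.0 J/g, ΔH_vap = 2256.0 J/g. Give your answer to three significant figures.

q = 280 kJ

q1 (heat ice -11.5→0.0 °C): 91.7 × 2.13 × 11.5 = 2246 J
q2 (melt at 0 °C): 91.7 × 338.0 = 30995 J
q3 (heat water 0.0→100.0 °C): 91.7 × 4.19 × 100.0 = 38422 J
q4 (vaporize at 100 °C): 91.7 × 2256.0 = 206875 J
q5 (heat steam 100.0→107.9 °C): 91.7 × 1.98 × 7.9 = 1434 J
Total: 2246 + 30995 + 38422 + 206875 + 1434 = 279972 J = 280 kJ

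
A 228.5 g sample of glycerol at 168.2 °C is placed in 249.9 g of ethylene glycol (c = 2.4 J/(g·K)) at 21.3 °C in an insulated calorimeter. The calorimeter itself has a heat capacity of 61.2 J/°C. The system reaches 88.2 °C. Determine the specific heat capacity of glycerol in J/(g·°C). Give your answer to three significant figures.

q_gained = (249.9 × 2.4 + 61.2) × (88.2 − 21.3) = 44220 J
q_lost = 228.5 × c × (168.2 − 88.2) = 18280 c
Set equal: c = 44220 / 18280 = 2.42 J/(g·°C)

c = 2.42 J/(g·°C)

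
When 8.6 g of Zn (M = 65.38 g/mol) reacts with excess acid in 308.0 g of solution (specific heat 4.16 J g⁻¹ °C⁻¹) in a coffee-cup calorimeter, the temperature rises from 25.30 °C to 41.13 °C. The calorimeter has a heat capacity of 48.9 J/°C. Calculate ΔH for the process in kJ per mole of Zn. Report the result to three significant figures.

ΔH = -160 kJ/mol

|ΔT| = |41.13 − 25.30| = 15.83 °C
|q_surr| = (308.0 × 4.16 + 48.9) × 15.83 = 1330.18 × 15.83 = 21060 J
n(Zn) = 8.6 / 65.38 = 0.1315 mol
Temperature rose, so q_rxn = −|q_surr| = -21.06 kJ
ΔH = q_rxn / n = -160.2 kJ/mol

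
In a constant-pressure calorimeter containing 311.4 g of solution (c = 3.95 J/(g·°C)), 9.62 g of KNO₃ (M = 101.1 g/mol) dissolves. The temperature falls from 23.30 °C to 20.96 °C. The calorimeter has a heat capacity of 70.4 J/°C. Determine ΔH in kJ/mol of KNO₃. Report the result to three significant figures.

|ΔT| = |20.96 − 23.30| = 2.34 °C
|q_surr| = (311.4 × 3.95 + 70.4) × 2.34 = 1300.43 × 2.34 = 3043 J
n(KNO₃) = 9.62 / 101.1 = 0.09515 mol
Temperature fell, so q_rxn = +|q_surr| = 3.043 kJ
ΔH = q_rxn / n = 31.98 kJ/mol

ΔH = 32.0 kJ/mol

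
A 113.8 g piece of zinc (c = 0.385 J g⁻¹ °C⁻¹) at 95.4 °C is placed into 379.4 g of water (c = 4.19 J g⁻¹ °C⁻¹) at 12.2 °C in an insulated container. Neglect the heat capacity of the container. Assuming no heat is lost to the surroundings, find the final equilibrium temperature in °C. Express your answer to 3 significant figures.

T_f = 14.4 °C

Heat lost by zinc = heat gained by water.
(113.8)(0.385)(95.4 − T) = (379.4)(4.19)(T − 12.2)
43.813 (95.4 − T) = 1589.686 (T − 12.2)
4179.8 − 43.813 T = 1589.686 T − 19394
23573.8 = 1633.499 T
T = 14.43 °C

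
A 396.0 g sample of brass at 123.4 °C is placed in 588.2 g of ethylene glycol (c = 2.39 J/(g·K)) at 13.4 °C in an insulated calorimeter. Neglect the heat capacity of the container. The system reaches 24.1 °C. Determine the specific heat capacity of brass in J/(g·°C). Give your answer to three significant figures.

q_gained = (588.2 × 2.39) × (24.1 − 13.4) = 15042 J
q_lost = 396.0 × c × (123.4 − 24.1) = 39322.8 c
Set equal: c = 15042 / 39322.8 = 0.383 J/(g·°C)

c = 0.383 J/(g·°C)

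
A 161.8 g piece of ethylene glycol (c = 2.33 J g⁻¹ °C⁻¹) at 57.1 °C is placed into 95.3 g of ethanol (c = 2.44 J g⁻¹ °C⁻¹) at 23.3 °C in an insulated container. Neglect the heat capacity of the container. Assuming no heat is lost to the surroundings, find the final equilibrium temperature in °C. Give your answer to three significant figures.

Heat lost by ethylene glycol = heat gained by ethanol.
(161.8)(2.33)(57.1 − T) = (95.3)(2.44)(T − 23.3)
376.994 (57.1 − T) = 232.532 (T − 23.3)
21526 − 376.994 T = 232.532 T − 5418.0
26944.0 = 609.526 T
T = 44.20 °C

T_f = 44.2 °C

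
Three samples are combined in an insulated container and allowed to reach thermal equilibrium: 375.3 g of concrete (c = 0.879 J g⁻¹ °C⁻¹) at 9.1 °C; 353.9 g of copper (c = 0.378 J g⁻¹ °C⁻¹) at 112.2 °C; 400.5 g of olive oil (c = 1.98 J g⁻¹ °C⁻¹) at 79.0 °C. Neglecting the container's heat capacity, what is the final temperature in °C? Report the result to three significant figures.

Σ mᵢcᵢ(T − Tᵢ) = 0  ⇒  T = Σ mᵢcᵢTᵢ / Σ mᵢcᵢ
Σ mᵢcᵢ = 375.3×0.879 + 353.9×0.378 + 400.5×1.98 = 1256.6529
Σ mᵢcᵢTᵢ = 329.8887×9.1 + 133.7742×112.2 + 792.99×79.0 = 80658
T = 80658 / 1256.6529 = 64.18 °C

T_f = 64.2 °C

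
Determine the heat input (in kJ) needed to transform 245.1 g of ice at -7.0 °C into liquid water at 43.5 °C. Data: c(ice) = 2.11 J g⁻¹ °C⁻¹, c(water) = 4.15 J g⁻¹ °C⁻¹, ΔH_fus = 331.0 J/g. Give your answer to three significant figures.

q = 129 kJ

q1 (heat ice -7.0→0.0 °C): 245.1 × 2.11 × 7.0 = 3620 J
q2 (melt at 0 °C): 245.1 × 331.0 = 81128 J
q3 (heat water 0.0→43.5 °C): 245.1 × 4.15 × 43.5 = 44247 J
Total: 3620 + 81128 + 44247 = 128995 J = 129 kJ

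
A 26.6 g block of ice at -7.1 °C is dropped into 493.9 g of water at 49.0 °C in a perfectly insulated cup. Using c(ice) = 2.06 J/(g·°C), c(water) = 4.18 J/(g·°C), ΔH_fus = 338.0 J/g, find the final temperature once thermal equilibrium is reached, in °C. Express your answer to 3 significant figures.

Heat to bring ice to 0 °C and melt it: q₁ = 26.6×2.06×7.1 + 26.6×338.0 = 9379.9 J
Heat the water can supply cooling to 0 °C: 493.9×4.18×49.0 = 101161 J > q₁, so all ice melts.
Energy balance: 493.9×4.18×(49.0 − T) = 9379.9 + 26.6×4.18×(T − 0)
2064.502(49.0 − T) = 9379.9 + 111.188 T
101161 − 9379.9 = 2175.690 T
T = 91781.1 / 2175.690 = 42.18 °C

T_f = 42.2 °C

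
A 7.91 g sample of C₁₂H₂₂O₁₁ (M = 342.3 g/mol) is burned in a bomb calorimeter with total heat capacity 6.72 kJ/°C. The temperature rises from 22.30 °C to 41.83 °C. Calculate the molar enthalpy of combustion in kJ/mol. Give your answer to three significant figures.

ΔT = 41.83 − 22.30 = 19.53 °C
q_cal = C_cal × ΔT = 6.72 × 19.53 = 131.2416 kJ
n = 7.91 / 342.3 = 0.02311 mol
q_rxn = −q_cal = -131.2416 kJ
ΔH = -131.2416 / 0.02311 = -5679 kJ/mol

ΔH = -5680 kJ/mol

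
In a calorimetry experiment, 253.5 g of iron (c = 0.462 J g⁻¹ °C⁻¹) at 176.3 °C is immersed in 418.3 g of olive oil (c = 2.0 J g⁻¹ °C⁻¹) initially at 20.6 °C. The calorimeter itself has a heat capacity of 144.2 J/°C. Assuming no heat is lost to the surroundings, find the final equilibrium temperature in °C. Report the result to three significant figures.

Heat lost by iron = heat gained by olive oil + calorimeter.
(253.5)(0.462)(176.3 − T) = [(418.3)(2.0) + 144.2](T − 20.6)
117.117 (176.3 − T) = 980.8 (T − 20.6)
20648 − 117.117 T = 980.8 T − 20204
40852 = 1097.917 T
T = 37.21 °C

T_f = 37.2 °C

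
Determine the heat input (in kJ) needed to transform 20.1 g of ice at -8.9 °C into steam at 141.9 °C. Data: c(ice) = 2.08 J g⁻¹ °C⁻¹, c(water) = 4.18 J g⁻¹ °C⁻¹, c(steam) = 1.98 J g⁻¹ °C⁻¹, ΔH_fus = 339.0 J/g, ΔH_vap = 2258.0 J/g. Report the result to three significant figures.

q = 62.6 kJ

q1 (heat ice -8.9→0.0 °C): 20.1 × 2.08 × 8.9 = 372 J
q2 (melt at 0 °C): 20.1 × 339.0 = 6814 J
q3 (heat water 0.0→100.0 °C): 20.1 × 4.18 × 100.0 = 8402 J
q4 (vaporize at 100 °C): 20.1 × 2258.0 = 45386 J
q5 (heat steam 100.0→141.9 °C): 20.1 × 1.98 × 41.9 = 1668 J
Total: 372 + 6814 + 8402 + 45386 + 1668 = 62642 J = 62.6 kJ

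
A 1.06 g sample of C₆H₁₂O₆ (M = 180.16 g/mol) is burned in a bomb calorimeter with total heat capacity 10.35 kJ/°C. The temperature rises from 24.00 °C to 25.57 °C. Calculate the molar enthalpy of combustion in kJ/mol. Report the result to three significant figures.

ΔH = -2760 kJ/mol

ΔT = 25.57 − 24.00 = 1.57 °C
q_cal = C_cal × ΔT = 10.35 × 1.57 = 16.2495 kJ
n = 1.06 / 180.16 = 0.005884 mol
q_rxn = −q_cal = -16.2495 kJ
ΔH = -16.2495 / 0.005884 = -2762 kJ/mol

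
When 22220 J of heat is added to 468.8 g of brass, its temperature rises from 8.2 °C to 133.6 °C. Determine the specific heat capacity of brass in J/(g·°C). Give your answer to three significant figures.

c = 0.378 J/(g·°C)

c = q / (m ΔT) = 22220 / (468.8 × 125.4)
c = 22220 / 58787.52 = 0.378 J/(g·°C)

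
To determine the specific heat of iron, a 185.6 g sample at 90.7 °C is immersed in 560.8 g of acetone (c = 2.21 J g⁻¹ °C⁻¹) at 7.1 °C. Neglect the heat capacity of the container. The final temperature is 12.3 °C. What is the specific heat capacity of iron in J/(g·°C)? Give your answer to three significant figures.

q_gained = (560.8 × 2.21) × (12.3 − 7.1) = 6445 J
q_lost = 185.6 × c × (90.7 − 12.3) = 14551.04 c
Set equal: c = 6445 / 14551.04 = 0.443 J/(g·°C)

c = 0.443 J/(g·°C)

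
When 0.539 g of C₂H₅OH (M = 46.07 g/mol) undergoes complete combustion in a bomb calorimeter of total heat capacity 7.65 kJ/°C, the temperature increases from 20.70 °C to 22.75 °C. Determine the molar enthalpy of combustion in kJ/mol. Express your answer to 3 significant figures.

ΔT = 22.75 − 20.70 = 2.05 °C
q_cal = C_cal × ΔT = 7.65 × 2.05 = 15.6825 kJ
n = 0.539 / 46.07 = 0.01170 mol
q_rxn = −q_cal = -15.6825 kJ
ΔH = -15.6825 / 0.01170 = -1340 kJ/mol

ΔH = -1340 kJ/mol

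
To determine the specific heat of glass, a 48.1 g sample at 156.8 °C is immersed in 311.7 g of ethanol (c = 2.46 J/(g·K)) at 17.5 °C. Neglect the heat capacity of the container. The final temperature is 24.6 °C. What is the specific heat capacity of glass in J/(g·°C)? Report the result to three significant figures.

q_gained = (311.7 × 2.46) × (24.6 − 17.5) = 5444 J
q_lost = 48.1 × c × (156.8 − 24.6) = 6358.82 c
Set equal: c = 5444 / 6358.82 = 0.856 J/(g·°C)

c = 0.856 J/(g·°C)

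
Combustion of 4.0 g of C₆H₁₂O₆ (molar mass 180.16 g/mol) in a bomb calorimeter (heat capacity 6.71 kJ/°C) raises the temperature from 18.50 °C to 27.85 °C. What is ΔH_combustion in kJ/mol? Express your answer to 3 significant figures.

ΔH = -2830 kJ/mol

ΔT = 27.85 − 18.50 = 9.35 °C
q_cal = C_cal × ΔT = 6.71 × 9.35 = 62.7385 kJ
n = 4.0 / 180.16 = 0.02220 mol
q_rxn = −q_cal = -62.7385 kJ
ΔH = -62.7385 / 0.02220 = -2826 kJ/mol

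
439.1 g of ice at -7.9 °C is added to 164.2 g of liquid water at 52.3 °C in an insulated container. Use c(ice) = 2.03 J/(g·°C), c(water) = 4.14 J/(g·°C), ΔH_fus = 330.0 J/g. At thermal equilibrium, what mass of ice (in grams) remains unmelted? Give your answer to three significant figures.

m_ice remaining = 353 g

Heat to warm all ice to 0 °C: 439.1×2.03×7.9 = 7041.8 J
Heat released by water cooling to 0 °C: 164.2×4.14×52.3 = 35553 J
35553 J < 7041.8 + 439.1×330.0 = 151944.8 J, so not all ice melts; final T = 0 °C.
Heat left for melting: 35553 − 7041.8 = 28511.2 J
Mass melted = 28511.2 / 330.0 = 86.40 g
Ice remaining = 439.1 − 86.40 = 352.70 g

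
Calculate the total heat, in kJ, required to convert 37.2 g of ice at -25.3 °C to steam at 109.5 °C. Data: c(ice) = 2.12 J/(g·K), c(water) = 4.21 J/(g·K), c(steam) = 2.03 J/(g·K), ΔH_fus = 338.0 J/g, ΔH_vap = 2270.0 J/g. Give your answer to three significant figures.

q1 (heat ice -25.3→0.0 °C): 37.2 × 2.12 × 25.3 = 1995 J
q2 (melt at 0 °C): 37.2 × 338.0 = 12574 J
q3 (heat water 0.0→100.0 °C): 37.2 × 4.21 × 100.0 = 15661 J
q4 (vaporize at 100 °C): 37.2 × 2270.0 = 84444 J
q5 (heat steam 100.0→109.5 °C): 37.2 × 2.03 × 9.5 = 717 J
Total: 1995 + 12574 + 15661 + 84444 + 717 = 115391 J = 115 kJ

q = 115 kJ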